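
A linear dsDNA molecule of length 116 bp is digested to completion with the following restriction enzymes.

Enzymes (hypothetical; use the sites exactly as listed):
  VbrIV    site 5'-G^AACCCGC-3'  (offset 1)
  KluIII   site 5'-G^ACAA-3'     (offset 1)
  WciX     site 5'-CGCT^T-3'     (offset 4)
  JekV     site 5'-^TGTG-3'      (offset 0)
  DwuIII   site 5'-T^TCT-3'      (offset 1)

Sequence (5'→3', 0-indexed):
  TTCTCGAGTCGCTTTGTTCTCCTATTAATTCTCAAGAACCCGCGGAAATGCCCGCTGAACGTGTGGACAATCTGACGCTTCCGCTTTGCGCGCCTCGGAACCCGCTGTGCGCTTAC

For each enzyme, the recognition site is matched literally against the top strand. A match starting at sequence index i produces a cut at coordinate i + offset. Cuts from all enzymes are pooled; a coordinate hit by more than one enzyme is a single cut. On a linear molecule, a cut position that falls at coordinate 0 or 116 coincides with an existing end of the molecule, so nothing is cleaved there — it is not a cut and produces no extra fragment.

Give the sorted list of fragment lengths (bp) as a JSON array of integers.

[1,3,4,5,6,7,7,8,12,12,13,13,25]

Site scan:
  VbrIV (GAACCCGC, off=1): starts [35, 97] → cuts [36, 98]
  KluIII (GACAA, off=1): starts [65] → cuts [66]
  WciX (CGCTT, off=4): starts [9, 75, 81, 109] → cuts [13, 79, 85, 113]
  JekV (TGTG, off=0): starts [61, 105] → cuts [61, 105]
  DwuIII (TTCT, off=1): starts [0, 16, 28] → cuts [1, 17, 29]

All cut coordinates (distinct, sorted): [1, 13, 17, 29, 36, 61, 66, 79, 85, 98, 105, 113]

Fragments:
  [0,1): 1 bp
  [1,13): 12 bp
  [13,17): 4 bp
  [17,29): 12 bp
  [29,36): 7 bp
  [36,61): 25 bp
  [61,66): 5 bp
  [66,79): 13 bp
  [79,85): 6 bp
  [85,98): 13 bp
  [98,105): 7 bp
  [105,113): 8 bp
  [113,116): 3 bp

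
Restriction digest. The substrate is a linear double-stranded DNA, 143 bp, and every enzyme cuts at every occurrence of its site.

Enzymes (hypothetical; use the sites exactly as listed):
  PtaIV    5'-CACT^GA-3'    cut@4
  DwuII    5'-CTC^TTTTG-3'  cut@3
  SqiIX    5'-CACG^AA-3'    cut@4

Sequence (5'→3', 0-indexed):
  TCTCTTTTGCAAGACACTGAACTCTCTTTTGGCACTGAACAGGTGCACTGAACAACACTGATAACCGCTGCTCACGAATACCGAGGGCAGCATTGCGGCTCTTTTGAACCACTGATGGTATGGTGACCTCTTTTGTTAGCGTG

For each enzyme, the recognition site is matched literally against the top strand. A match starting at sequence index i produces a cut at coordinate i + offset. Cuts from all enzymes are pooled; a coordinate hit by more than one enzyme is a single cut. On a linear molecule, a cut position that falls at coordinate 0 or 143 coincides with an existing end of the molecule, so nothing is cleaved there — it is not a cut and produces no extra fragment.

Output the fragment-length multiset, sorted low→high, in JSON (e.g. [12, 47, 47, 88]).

Scan for sites:
  PtaIV CACTGA/4: at [14, 32, 45, 55, 109] ⇒ [18, 36, 49, 59, 113]
  DwuII CTCTTTTG/3: at [1, 23, 98, 127] ⇒ [4, 26, 101, 130]
  SqiIX CACGAA/4: at [72] ⇒ [76]

All cut coordinates (distinct, sorted): [4, 18, 26, 36, 49, 59, 76, 101, 113, 130]

Fragment lengths:
  [0,4): 4 bp
  [4,18): 14 bp
  [18,26): 8 bp
  [26,36): 10 bp
  [36,49): 13 bp
  [49,59): 10 bp
  [59,76): 17 bp
  [76,101): 25 bp
  [101,113): 12 bp
  [113,130): 17 bp
  [130,143): 13 bp

[4,8,10,10,12,13,13,14,17,17,25]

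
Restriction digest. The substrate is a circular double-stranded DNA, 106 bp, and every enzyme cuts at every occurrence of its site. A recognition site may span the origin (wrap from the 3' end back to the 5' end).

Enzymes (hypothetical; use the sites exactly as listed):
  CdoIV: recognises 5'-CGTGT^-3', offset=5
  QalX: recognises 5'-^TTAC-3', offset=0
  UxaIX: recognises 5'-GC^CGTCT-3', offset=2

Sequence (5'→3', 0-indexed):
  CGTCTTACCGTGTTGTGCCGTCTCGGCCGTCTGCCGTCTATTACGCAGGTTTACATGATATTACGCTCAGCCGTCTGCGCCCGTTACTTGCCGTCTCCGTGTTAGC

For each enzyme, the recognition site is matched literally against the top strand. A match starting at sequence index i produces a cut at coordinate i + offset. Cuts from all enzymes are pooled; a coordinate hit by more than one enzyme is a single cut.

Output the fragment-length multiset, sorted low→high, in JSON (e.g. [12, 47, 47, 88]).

[4,4,5,6,7,8,9,9,10,10,11,11,12]

Per-enzyme occurrences:
  CdoIV (CGTGT, off=5): starts [8, 97] → cuts [13, 102]
  QalX (TTAC, off=0): starts [4, 40, 50, 60, 83] → cuts [4, 40, 50, 60, 83]
  UxaIX (GCCGTCT, off=2): starts [16, 25, 32, 69, 89, 104] → cuts [0, 18, 27, 34, 71, 91]

All cut coordinates (distinct, sorted): [0, 4, 13, 18, 27, 34, 40, 50, 60, 71, 83, 91, 102]

Fragments:
  0→4: 4 bp
  4→13: 9 bp
  13→18: 5 bp
  18→27: 9 bp
  27→34: 7 bp
  34→40: 6 bp
  40→50: 10 bp
  50→60: 10 bp
  60→71: 11 bp
  71→83: 12 bp
  83→91: 8 bp
  91→102: 11 bp
  102→0 (wrap): 106-102+0 = 4 bp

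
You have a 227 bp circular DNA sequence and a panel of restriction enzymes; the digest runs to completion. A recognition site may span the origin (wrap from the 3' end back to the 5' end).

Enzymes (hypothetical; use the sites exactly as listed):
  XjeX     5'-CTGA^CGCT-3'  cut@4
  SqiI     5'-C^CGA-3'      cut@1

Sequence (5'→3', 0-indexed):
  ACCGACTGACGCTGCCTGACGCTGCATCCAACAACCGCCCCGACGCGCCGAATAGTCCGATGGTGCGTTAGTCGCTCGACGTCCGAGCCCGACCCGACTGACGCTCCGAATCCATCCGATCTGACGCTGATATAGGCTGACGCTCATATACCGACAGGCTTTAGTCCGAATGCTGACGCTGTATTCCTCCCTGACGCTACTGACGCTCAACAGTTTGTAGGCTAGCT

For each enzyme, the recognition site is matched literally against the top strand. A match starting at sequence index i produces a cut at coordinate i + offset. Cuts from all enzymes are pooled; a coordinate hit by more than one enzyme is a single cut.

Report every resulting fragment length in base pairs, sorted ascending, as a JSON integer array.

Per-enzyme occurrences:
  XjeX CTGACGCT/4: at [5, 15, 97, 120, 136, 172, 190, 199] ⇒ [9, 19, 101, 124, 140, 176, 194, 203]
  SqiI CCGA/1: at [1, 39, 47, 56, 82, 88, 93, 105, 115, 150, 165] ⇒ [2, 40, 48, 57, 83, 89, 94, 106, 116, 151, 166]

Pooled cuts: [2, 9, 19, 40, 48, 57, 83, 89, 94, 101, 106, 116, 124, 140, 151, 166, 176, 194, 203]

Fragment lengths:
  2→9: 7 bp
  9→19: 10 bp
  19→40: 21 bp
  40→48: 8 bp
  48→57: 9 bp
  57→83: 26 bp
  83→89: 6 bp
  89→94: 5 bp
  94→101: 7 bp
  101→106: 5 bp
  106→116: 10 bp
  116→124: 8 bp
  124→140: 16 bp
  140→151: 11 bp
  151→166: 15 bp
  166→176: 10 bp
  176→194: 18 bp
  194→203: 9 bp
  203→2 (wrap): 227-203+2 = 26 bp

[5,5,6,7,7,8,8,9,9,10,10,10,11,15,16,18,21,26,26]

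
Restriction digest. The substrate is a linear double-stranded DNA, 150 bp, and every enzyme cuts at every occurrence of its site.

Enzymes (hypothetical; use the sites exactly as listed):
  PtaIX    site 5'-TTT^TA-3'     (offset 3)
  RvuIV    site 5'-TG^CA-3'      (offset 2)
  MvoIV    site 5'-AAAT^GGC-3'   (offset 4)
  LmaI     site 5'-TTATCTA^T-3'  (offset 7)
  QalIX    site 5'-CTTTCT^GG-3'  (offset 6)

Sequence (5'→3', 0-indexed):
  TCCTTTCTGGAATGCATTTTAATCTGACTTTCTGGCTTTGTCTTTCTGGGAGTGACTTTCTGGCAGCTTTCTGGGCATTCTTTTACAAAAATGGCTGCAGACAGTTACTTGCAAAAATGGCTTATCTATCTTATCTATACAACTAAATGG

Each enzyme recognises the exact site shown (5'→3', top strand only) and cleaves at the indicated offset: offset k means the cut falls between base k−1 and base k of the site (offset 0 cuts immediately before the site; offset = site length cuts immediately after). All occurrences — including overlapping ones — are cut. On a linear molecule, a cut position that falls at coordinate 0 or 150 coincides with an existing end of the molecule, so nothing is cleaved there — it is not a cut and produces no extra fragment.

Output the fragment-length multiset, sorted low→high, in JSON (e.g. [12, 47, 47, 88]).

[5,5,6,7,8,9,9,10,11,11,13,14,14,14,14]

Per-enzyme occurrences:
  PtaIX TTTTA/3: at [16, 80] ⇒ [19, 83]
  RvuIV TGCA/2: at [12, 95, 109] ⇒ [14, 97, 111]
  MvoIV AAATGGC/4: at [88, 114] ⇒ [92, 118]
  LmaI TTATCTAT/7: at [121, 130] ⇒ [128, 137]
  QalIX CTTTCTGG/6: at [2, 27, 41, 55, 66] ⇒ [8, 33, 47, 61, 72]

Pooled cuts: [8, 14, 19, 33, 47, 61, 72, 83, 92, 97, 111, 118, 128, 137]

Fragments:
  [0,8): 8 bp
  [8,14): 6 bp
  [14,19): 5 bp
  [19,33): 14 bp
  [33,47): 14 bp
  [47,61): 14 bp
  [61,72): 11 bp
  [72,83): 11 bp
  [83,92): 9 bp
  [92,97): 5 bp
  [97,111): 14 bp
  [111,118): 7 bp
  [118,128): 10 bp
  [128,137): 9 bp
  [137,150): 13 bp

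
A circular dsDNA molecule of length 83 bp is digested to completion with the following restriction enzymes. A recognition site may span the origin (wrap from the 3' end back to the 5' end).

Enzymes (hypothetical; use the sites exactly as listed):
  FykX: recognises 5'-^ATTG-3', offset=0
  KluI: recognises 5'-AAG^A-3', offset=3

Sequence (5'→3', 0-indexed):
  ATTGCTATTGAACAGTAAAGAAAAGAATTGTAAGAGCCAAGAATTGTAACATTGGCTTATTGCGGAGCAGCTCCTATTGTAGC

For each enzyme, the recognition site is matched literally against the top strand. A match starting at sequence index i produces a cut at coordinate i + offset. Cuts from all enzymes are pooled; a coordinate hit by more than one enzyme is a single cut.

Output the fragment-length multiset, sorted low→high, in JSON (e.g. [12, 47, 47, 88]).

Site scan:
  FykX (ATTG, off=0): starts [0, 6, 26, 42, 50, 58, 75] → cuts [0, 6, 26, 42, 50, 58, 75]
  KluI (AAGA, off=3): starts [17, 22, 31, 38] → cuts [20, 25, 34, 41]

All cut coordinates (distinct, sorted): [0, 6, 20, 25, 26, 34, 41, 42, 50, 58, 75]

Fragments:
  0→6: 6 bp
  6→20: 14 bp
  20→25: 5 bp
  25→26: 1 bp
  26→34: 8 bp
  34→41: 7 bp
  41→42: 1 bp
  42→50: 8 bp
  50→58: 8 bp
  58→75: 17 bp
  75→0 (wrap): 83-75+0 = 8 bp

[1,1,5,6,7,8,8,8,8,14,17]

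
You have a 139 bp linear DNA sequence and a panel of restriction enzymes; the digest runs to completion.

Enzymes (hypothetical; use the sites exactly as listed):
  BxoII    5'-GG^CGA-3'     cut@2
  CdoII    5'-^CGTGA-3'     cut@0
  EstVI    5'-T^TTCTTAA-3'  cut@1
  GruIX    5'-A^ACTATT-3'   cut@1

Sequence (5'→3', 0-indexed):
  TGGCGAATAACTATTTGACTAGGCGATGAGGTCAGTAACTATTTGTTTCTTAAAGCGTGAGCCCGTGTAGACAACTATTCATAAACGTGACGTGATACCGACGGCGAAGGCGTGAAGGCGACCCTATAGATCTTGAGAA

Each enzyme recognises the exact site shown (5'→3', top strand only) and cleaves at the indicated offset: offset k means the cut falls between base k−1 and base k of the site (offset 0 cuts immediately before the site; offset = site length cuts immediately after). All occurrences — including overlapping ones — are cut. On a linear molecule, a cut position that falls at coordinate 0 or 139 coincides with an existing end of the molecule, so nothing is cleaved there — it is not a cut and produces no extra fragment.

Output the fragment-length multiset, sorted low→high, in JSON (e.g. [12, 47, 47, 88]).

[3,5,6,6,8,9,9,12,14,14,14,18,21]

Site scan:
  BxoII (GGCGA, off=2): starts [1, 21, 102, 116] → cuts [3, 23, 104, 118]
  CdoII (CGTGA, off=0): starts [55, 85, 90, 110] → cuts [55, 85, 90, 110]
  EstVI (TTTCTTAA, off=1): starts [45] → cuts [46]
  GruIX (AACTATT, off=1): starts [8, 36, 72] → cuts [9, 37, 73]

Pooled cuts: [3, 9, 23, 37, 46, 55, 73, 85, 90, 104, 110, 118]

Fragments:
  [0,3): 3 bp
  [3,9): 6 bp
  [9,23): 14 bp
  [23,37): 14 bp
  [37,46): 9 bp
  [46,55): 9 bp
  [55,73): 18 bp
  [73,85): 12 bp
  [85,90): 5 bp
  [90,104): 14 bp
  [104,110): 6 bp
  [110,118): 8 bp
  [118,139): 21 bp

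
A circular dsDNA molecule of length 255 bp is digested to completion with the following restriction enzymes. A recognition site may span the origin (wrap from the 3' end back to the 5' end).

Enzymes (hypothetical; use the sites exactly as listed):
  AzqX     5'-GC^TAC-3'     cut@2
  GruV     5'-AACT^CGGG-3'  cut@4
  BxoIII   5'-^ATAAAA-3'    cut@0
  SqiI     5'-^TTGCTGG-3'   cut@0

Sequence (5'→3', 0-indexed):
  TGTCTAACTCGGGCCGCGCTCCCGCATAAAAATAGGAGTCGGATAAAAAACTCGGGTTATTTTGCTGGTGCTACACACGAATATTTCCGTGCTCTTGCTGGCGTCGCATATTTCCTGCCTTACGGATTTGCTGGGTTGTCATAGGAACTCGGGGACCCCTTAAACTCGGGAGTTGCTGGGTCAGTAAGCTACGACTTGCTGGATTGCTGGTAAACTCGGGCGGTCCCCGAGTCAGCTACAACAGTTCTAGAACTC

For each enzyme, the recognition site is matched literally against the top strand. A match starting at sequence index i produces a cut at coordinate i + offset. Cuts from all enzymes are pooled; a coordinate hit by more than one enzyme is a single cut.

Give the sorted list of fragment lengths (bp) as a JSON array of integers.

Scan for sites:
  AzqX (GCTAC, off=2): starts [69, 187, 234] → cuts [71, 189, 236]
  GruV (AACTCGGG, off=4): starts [5, 48, 145, 162, 212] → cuts [9, 52, 149, 166, 216]
  BxoIII (ATAAAA, off=0): starts [25, 42] → cuts [25, 42]
  SqiI (TTGCTGG, off=0): starts [61, 94, 127, 172, 195, 203] → cuts [61, 94, 127, 172, 195, 203]

Pooled cuts: [9, 25, 42, 52, 61, 71, 94, 127, 149, 166, 172, 189, 195, 203, 216, 236]

Fragment lengths:
  9→25: 16 bp
  25→42: 17 bp
  42→52: 10 bp
  52→61: 9 bp
  61→71: 10 bp
  71→94: 23 bp
  94→127: 33 bp
  127→149: 22 bp
  149→166: 17 bp
  166→172: 6 bp
  172→189: 17 bp
  189→195: 6 bp
  195→203: 8 bp
  203→216: 13 bp
  216→236: 20 bp
  236→9 (wrap): 255-236+9 = 28 bp

[6,6,8,9,10,10,13,16,17,17,17,20,22,23,28,33]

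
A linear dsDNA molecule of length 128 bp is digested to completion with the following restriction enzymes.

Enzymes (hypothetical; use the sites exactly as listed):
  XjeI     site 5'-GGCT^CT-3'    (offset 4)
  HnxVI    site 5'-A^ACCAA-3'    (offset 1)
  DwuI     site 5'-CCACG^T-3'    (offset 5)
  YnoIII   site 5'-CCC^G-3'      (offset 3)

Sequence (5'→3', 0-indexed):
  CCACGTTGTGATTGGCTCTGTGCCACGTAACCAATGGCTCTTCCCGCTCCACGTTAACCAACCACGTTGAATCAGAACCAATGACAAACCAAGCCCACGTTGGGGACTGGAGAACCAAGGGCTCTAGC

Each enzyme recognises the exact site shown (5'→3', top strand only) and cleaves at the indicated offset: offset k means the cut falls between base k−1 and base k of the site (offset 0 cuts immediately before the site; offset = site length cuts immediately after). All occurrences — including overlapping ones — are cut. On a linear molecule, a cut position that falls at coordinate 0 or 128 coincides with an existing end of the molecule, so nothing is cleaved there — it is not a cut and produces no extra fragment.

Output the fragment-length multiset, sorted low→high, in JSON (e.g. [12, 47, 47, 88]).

Site scan:
  XjeI (GGCTCT, off=4): starts [13, 35, 119] → cuts [17, 39, 123]
  HnxVI (AACCAA, off=1): starts [28, 55, 75, 86, 112] → cuts [29, 56, 76, 87, 113]
  DwuI (CCACGT, off=5): starts [0, 22, 48, 61, 94] → cuts [5, 27, 53, 66, 99]
  YnoIII (CCCG, off=3): starts [42] → cuts [45]

Pooled cuts: [5, 17, 27, 29, 39, 45, 53, 56, 66, 76, 87, 99, 113, 123]

Fragment lengths:
  [0,5): 5 bp
  [5,17): 12 bp
  [17,27): 10 bp
  [27,29): 2 bp
  [29,39): 10 bp
  [39,45): 6 bp
  [45,53): 8 bp
  [53,56): 3 bp
  [56,66): 10 bp
  [66,76): 10 bp
  [76,87): 11 bp
  [87,99): 12 bp
  [99,113): 14 bp
  [113,123): 10 bp
  [123,128): 5 bp

[2,3,5,5,6,8,10,10,10,10,10,11,12,12,14]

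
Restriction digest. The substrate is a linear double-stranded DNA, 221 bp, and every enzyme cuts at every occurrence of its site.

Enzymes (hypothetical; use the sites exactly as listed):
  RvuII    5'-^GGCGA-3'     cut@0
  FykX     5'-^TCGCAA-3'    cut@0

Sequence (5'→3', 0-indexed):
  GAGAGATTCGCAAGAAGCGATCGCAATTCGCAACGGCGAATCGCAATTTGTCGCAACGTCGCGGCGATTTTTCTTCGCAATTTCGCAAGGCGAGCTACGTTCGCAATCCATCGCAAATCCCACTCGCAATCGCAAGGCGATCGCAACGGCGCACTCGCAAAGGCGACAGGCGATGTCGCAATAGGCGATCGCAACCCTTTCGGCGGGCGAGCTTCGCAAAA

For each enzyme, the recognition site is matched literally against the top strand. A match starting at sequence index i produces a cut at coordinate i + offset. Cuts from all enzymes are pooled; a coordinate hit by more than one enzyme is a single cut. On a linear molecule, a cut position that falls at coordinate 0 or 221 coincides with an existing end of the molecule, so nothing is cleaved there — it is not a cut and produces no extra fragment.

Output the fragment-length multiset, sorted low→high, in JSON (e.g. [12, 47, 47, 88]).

[5,5,6,6,6,6,7,7,7,7,7,7,8,8,8,8,10,10,12,12,12,13,13,14,17]

Scan for sites:
  RvuII GGCGA/0: at [34, 62, 88, 135, 161, 168, 183, 205] ⇒ [34, 62, 88, 135, 161, 168, 183, 205]
  FykX TCGCAA/0: at [7, 20, 27, 40, 50, 74, 82, 100, 110, 123, 129, 140, 154, 175, 188, 213] ⇒ [7, 20, 27, 40, 50, 74, 82, 100, 110, 123, 129, 140, 154, 175, 188, 213]

All cut coordinates (distinct, sorted): [7, 20, 27, 34, 40, 50, 62, 74, 82, 88, 100, 110, 123, 129, 135, 140, 154, 161, 168, 175, 183, 188, 205, 213]

Fragments:
  [0,7): 7 bp
  [7,20): 13 bp
  [20,27): 7 bp
  [27,34): 7 bp
  [34,40): 6 bp
  [40,50): 10 bp
  [50,62): 12 bp
  [62,74): 12 bp
  [74,82): 8 bp
  [82,88): 6 bp
  [88,100): 12 bp
  [100,110): 10 bp
  [110,123): 13 bp
  [123,129): 6 bp
  [129,135): 6 bp
  [135,140): 5 bp
  [140,154): 14 bp
  [154,161): 7 bp
  [161,168): 7 bp
  [168,175): 7 bp
  [175,183): 8 bp
  [183,188): 5 bp
  [188,205): 17 bp
  [205,213): 8 bp
  [213,221): 8 bp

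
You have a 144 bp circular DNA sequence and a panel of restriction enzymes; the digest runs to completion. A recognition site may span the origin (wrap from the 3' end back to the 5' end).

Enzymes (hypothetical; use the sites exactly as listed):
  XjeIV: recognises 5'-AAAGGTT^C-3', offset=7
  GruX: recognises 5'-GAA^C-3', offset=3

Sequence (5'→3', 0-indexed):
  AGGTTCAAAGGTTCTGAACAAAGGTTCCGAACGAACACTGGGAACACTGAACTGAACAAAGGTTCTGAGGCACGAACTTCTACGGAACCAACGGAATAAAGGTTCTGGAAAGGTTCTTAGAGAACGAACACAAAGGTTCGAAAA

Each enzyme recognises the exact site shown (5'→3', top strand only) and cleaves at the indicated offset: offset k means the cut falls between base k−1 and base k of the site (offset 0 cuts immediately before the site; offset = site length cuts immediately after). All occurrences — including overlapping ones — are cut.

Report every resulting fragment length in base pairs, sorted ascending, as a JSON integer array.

[4,4,5,5,5,7,8,8,8,9,9,10,11,11,11,12,17]

Site scan:
  XjeIV AAAGGTTC/7: at [6, 19, 57, 97, 108, 131, 142] ⇒ [5, 13, 26, 64, 104, 115, 138]
  GruX GAAC/3: at [15, 28, 32, 41, 48, 53, 73, 84, 121, 125] ⇒ [18, 31, 35, 44, 51, 56, 76, 87, 124, 128]

Pooled cuts: [5, 13, 18, 26, 31, 35, 44, 51, 56, 64, 76, 87, 104, 115, 124, 128, 138]

Fragment lengths:
  5→13: 8 bp
  13→18: 5 bp
  18→26: 8 bp
  26→31: 5 bp
  31→35: 4 bp
  35→44: 9 bp
  44→51: 7 bp
  51→56: 5 bp
  56→64: 8 bp
  64→76: 12 bp
  76→87: 11 bp
  87→104: 17 bp
  104→115: 11 bp
  115→124: 9 bp
  124→128: 4 bp
  128→138: 10 bp
  138→5 (wrap): 144-138+5 = 11 bp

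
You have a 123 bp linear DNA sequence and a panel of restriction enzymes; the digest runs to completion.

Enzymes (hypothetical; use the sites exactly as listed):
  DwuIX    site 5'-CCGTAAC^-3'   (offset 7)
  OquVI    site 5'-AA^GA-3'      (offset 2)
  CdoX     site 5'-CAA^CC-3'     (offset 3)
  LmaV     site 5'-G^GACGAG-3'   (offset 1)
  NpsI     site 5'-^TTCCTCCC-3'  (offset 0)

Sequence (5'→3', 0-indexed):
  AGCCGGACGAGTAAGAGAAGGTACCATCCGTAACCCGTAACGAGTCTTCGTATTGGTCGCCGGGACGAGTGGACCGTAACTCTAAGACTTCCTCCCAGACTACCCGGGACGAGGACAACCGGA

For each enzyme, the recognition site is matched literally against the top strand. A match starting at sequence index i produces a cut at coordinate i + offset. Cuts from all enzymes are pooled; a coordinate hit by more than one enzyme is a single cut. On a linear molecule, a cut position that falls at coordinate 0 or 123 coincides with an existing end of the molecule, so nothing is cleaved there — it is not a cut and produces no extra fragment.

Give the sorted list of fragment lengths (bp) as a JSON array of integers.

Scan for sites:
  DwuIX CCGTAAC/7: at [27, 34, 73] ⇒ [34, 41, 80]
  OquVI AAGA/2: at [12, 83] ⇒ [14, 85]
  CdoX CAACC/3: at [115] ⇒ [118]
  LmaV GGACGAG/1: at [4, 62, 106] ⇒ [5, 63, 107]
  NpsI TTCCTCCC/0: at [88] ⇒ [88]

Pooled cuts: [5, 14, 34, 41, 63, 80, 85, 88, 107, 118]

Fragment lengths:
  [0,5): 5 bp
  [5,14): 9 bp
  [14,34): 20 bp
  [34,41): 7 bp
  [41,63): 22 bp
  [63,80): 17 bp
  [80,85): 5 bp
  [85,88): 3 bp
  [88,107): 19 bp
  [107,118): 11 bp
  [118,123): 5 bp

[3,5,5,5,7,9,11,17,19,20,22]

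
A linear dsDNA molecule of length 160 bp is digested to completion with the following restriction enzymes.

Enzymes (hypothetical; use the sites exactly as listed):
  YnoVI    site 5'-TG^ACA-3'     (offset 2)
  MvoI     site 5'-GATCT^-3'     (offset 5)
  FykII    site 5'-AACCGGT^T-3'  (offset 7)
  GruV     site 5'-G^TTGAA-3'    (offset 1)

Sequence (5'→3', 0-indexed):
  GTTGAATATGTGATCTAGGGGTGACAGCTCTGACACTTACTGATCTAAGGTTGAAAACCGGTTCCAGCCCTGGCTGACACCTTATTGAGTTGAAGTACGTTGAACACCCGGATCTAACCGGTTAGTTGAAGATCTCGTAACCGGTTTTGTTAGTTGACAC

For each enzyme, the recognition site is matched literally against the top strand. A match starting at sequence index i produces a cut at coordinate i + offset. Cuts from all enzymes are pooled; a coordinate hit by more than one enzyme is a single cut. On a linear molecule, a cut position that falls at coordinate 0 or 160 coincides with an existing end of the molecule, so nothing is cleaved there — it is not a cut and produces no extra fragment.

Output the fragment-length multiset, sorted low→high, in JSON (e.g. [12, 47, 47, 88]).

[1,3,4,4,7,7,9,10,10,10,11,12,13,14,14,15,16]

Site scan:
  YnoVI (TGACA, off=2): starts [21, 30, 74, 154] → cuts [23, 32, 76, 156]
  MvoI (GATCT, off=5): starts [11, 41, 110, 130] → cuts [16, 46, 115, 135]
  FykII (AACCGGTT, off=7): starts [55, 115, 138] → cuts [62, 122, 145]
  GruV (GTTGAA, off=1): starts [0, 49, 88, 98, 124] → cuts [1, 50, 89, 99, 125]

Pooled cuts: [1, 16, 23, 32, 46, 50, 62, 76, 89, 99, 115, 122, 125, 135, 145, 156]

Fragment lengths:
  [0,1): 1 bp
  [1,16): 15 bp
  [16,23): 7 bp
  [23,32): 9 bp
  [32,46): 14 bp
  [46,50): 4 bp
  [50,62): 12 bp
  [62,76): 14 bp
  [76,89): 13 bp
  [89,99): 10 bp
  [99,115): 16 bp
  [115,122): 7 bp
  [122,125): 3 bp
  [125,135): 10 bp
  [135,145): 10 bp
  [145,156): 11 bp
  [156,160): 4 bp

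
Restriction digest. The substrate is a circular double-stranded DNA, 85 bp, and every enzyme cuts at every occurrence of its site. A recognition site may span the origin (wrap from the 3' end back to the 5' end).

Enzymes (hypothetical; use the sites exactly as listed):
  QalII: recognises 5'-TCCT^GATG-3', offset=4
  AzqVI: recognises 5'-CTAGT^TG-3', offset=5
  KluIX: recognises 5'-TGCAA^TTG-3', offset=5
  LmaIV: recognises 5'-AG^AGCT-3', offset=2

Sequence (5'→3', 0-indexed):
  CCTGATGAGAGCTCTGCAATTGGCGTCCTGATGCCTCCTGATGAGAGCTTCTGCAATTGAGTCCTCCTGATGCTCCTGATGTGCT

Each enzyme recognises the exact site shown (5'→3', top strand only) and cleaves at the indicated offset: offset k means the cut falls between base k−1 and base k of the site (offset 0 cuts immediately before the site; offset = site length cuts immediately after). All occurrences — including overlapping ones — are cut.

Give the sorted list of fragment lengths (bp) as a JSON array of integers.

Per-enzyme occurrences:
  QalII (TCCTGATG, off=4): starts [25, 35, 64, 73, 84] → cuts [3, 29, 39, 68, 77]
  AzqVI (CTAGTTG, off=5): no sites
  KluIX (TGCAATTG, off=5): starts [14, 51] → cuts [19, 56]
  LmaIV (AGAGCT, off=2): starts [7, 43] → cuts [9, 45]

Pooled cuts: [3, 9, 19, 29, 39, 45, 56, 68, 77]

Fragments:
  3→9: 6 bp
  9→19: 10 bp
  19→29: 10 bp
  29→39: 10 bp
  39→45: 6 bp
  45→56: 11 bp
  56→68: 12 bp
  68→77: 9 bp
  77→3 (wrap): 85-77+3 = 11 bp

[6,6,9,10,10,10,11,11,12]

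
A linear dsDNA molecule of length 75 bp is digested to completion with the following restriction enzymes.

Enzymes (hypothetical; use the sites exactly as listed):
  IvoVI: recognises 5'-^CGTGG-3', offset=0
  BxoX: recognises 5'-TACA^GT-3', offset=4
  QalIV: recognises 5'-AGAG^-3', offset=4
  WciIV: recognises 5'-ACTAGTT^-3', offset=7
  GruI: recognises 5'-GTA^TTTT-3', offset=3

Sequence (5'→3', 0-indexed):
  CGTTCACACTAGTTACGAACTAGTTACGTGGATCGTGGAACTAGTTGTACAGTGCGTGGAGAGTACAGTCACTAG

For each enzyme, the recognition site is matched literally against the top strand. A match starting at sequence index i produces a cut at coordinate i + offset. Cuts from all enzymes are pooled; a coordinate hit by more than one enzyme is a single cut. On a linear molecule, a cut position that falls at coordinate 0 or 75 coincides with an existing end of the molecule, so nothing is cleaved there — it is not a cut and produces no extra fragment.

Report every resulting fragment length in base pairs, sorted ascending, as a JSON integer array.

[1,3,4,5,7,8,9,11,13,14]

Per-enzyme occurrences:
  IvoVI (CGTGG, off=0): starts [26, 33, 54] → cuts [26, 33, 54]
  BxoX (TACAGT, off=4): starts [47, 63] → cuts [51, 67]
  QalIV (AGAG, off=4): starts [59] → cuts [63]
  WciIV (ACTAGTT, off=7): starts [7, 18, 39] → cuts [14, 25, 46]
  GruI (GTATTTT, off=3): no sites

Pooled cuts: [14, 25, 26, 33, 46, 51, 54, 63, 67]

Fragment lengths:
  [0,14): 14 bp
  [14,25): 11 bp
  [25,26): 1 bp
  [26,33): 7 bp
  [33,46): 13 bp
  [46,51): 5 bp
  [51,54): 3 bp
  [54,63): 9 bp
  [63,67): 4 bp
  [67,75): 8 bp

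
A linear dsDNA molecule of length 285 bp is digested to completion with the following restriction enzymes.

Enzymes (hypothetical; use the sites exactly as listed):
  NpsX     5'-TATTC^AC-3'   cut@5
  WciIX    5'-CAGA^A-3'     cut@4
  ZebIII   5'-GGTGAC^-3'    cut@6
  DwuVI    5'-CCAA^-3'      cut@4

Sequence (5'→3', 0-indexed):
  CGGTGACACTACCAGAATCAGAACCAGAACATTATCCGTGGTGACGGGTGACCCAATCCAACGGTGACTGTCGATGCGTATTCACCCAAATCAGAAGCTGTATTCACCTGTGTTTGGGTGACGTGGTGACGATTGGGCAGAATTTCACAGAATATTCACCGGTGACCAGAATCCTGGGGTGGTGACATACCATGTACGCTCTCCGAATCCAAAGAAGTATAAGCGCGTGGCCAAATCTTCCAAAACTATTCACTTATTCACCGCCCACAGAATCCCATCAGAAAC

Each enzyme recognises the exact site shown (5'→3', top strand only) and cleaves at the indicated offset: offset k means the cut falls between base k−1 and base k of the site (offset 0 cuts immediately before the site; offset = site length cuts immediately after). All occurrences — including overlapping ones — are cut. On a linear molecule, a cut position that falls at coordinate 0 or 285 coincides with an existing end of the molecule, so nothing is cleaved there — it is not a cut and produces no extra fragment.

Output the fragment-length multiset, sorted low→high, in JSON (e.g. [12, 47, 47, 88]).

Site scan:
  NpsX TATTCAC/5: at [78, 100, 152, 246, 254] ⇒ [83, 105, 157, 251, 259]
  WciIX CAGAA/4: at [12, 18, 24, 91, 137, 147, 166, 267, 278] ⇒ [16, 22, 28, 95, 141, 151, 170, 271, 282]
  ZebIII GGTGAC/6: at [1, 39, 46, 62, 116, 124, 160, 180] ⇒ [7, 45, 52, 68, 122, 130, 166, 186]
  DwuVI CCAA/4: at [52, 57, 85, 208, 230, 239] ⇒ [56, 61, 89, 212, 234, 243]

Pooled cuts: [7, 16, 22, 28, 45, 52, 56, 61, 68, 83, 89, 95, 105, 122, 130, 141, 151, 157, 166, 170, 186, 212, 234, 243, 251, 259, 271, 282]

Fragments:
  [0,7): 7 bp
  [7,16): 9 bp
  [16,22): 6 bp
  [22,28): 6 bp
  [28,45): 17 bp
  [45,52): 7 bp
  [52,56): 4 bp
  [56,61): 5 bp
  [61,68): 7 bp
  [68,83): 15 bp
  [83,89): 6 bp
  [89,95): 6 bp
  [95,105): 10 bp
  [105,122): 17 bp
  [122,130): 8 bp
  [130,141): 11 bp
  [141,151): 10 bp
  [151,157): 6 bp
  [157,166): 9 bp
  [166,170): 4 bp
  [170,186): 16 bp
  [186,212): 26 bp
  [212,234): 22 bp
  [234,243): 9 bp
  [243,251): 8 bp
  [251,259): 8 bp
  [259,271): 12 bp
  [271,282): 11 bp
  [282,285): 3 bp

[3,4,4,5,6,6,6,6,6,7,7,7,8,8,8,9,9,9,10,10,11,11,12,15,16,17,17,22,26]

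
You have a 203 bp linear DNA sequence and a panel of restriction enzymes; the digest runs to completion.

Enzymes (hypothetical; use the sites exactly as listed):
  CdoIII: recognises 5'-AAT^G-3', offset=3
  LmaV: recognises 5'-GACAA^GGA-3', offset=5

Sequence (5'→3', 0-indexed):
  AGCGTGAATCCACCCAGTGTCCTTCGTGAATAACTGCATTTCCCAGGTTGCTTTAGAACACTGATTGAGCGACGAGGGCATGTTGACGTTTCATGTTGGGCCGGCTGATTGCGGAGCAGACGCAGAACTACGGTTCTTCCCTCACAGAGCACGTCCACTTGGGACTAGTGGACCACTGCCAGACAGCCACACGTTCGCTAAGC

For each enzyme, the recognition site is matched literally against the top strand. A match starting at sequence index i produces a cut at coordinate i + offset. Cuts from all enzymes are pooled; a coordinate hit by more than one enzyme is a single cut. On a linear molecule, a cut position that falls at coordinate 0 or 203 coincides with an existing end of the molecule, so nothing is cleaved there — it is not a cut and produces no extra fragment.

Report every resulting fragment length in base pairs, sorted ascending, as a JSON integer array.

[203]

Site scan:
  CdoIII (AATG, off=3): no sites
  LmaV (GACAAGGA, off=5): no sites

Pooled cuts: ∅

Fragment lengths:
  no cuts → one linear fragment of 203 bp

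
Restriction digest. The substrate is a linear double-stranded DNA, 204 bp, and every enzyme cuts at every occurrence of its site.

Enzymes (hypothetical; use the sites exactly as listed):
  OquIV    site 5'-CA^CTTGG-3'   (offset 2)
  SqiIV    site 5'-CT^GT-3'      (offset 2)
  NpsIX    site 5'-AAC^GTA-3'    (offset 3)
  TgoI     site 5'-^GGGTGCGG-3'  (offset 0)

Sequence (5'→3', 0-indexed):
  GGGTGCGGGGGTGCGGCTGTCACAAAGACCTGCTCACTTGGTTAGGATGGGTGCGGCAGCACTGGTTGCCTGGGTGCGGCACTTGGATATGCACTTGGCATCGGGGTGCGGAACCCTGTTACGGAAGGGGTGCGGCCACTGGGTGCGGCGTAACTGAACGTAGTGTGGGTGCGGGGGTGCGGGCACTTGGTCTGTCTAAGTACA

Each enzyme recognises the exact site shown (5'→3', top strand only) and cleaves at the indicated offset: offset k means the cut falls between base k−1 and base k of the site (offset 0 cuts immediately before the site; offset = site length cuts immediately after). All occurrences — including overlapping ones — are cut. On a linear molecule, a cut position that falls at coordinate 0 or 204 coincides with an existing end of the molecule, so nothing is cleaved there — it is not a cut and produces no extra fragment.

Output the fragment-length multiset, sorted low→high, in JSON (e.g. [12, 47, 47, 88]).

Per-enzyme occurrences:
  OquIV CACTTGG/2: at [34, 79, 91, 183] ⇒ [36, 81, 93, 185]
  SqiIV CTGT/2: at [16, 115, 191] ⇒ [18, 117, 193]
  NpsIX AACGTA/3: at [156] ⇒ [159]
  TgoI GGGTGCGG/0: at [0, 8, 48, 71, 103, 127, 140, 166, 174] ⇒ [8, 48, 71, 103, 127, 140, 166, 174] (position 0 is a terminus of the linear molecule — no cut)

All cut coordinates (distinct, sorted): [8, 18, 36, 48, 71, 81, 93, 103, 117, 127, 140, 159, 166, 174, 185, 193]

Fragment lengths:
  [0,8): 8 bp
  [8,18): 10 bp
  [18,36): 18 bp
  [36,48): 12 bp
  [48,71): 23 bp
  [71,81): 10 bp
  [81,93): 12 bp
  [93,103): 10 bp
  [103,117): 14 bp
  [117,127): 10 bp
  [127,140): 13 bp
  [140,159): 19 bp
  [159,166): 7 bp
  [166,174): 8 bp
  [174,185): 11 bp
  [185,193): 8 bp
  [193,204): 11 bp

[7,8,8,8,10,10,10,10,11,11,12,12,13,14,18,19,23]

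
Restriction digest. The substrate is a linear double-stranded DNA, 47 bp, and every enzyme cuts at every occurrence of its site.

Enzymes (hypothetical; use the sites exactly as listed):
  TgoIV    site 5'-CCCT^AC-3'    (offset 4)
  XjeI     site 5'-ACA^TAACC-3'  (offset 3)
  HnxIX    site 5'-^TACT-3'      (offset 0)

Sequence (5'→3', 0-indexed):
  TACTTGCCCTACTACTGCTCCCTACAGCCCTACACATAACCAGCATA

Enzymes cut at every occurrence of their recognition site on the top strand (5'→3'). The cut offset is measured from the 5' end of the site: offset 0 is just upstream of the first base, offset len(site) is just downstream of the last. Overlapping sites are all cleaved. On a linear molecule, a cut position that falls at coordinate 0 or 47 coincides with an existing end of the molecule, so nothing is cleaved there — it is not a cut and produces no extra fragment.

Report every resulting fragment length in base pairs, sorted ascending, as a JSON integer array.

Scan for sites:
  TgoIV (CCCTAC, off=4): starts [6, 19, 27] → cuts [10, 23, 31]
  XjeI (ACATAACC, off=3): starts [33] → cuts [36]
  HnxIX (TACT, off=0): starts [0, 9, 12] → cuts [9, 12] (position 0 is a terminus of the linear molecule — no cut)

Pooled cuts: [9, 10, 12, 23, 31, 36]

Fragment lengths:
  [0,9): 9 bp
  [9,10): 1 bp
  [10,12): 2 bp
  [12,23): 11 bp
  [23,31): 8 bp
  [31,36): 5 bp
  [36,47): 11 bp

[1,2,5,8,9,11,11]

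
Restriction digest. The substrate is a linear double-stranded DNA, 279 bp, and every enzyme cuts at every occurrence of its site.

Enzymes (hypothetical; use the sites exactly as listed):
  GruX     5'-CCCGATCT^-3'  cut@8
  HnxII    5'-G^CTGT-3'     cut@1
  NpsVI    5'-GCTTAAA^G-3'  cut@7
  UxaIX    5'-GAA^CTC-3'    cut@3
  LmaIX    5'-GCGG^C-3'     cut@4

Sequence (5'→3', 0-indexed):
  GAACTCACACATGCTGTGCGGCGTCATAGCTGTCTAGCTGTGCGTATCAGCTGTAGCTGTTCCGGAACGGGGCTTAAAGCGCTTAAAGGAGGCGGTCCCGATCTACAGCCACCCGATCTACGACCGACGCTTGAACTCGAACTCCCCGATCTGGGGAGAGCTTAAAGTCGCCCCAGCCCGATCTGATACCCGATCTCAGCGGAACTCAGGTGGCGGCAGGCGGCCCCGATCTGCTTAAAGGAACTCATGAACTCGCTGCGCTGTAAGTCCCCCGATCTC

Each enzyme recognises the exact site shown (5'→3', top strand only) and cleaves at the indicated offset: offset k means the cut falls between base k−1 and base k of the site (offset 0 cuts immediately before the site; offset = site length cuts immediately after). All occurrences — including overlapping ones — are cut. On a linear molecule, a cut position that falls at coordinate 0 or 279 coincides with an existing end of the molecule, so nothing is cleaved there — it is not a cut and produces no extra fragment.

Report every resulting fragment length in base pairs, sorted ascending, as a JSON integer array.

Per-enzyme occurrences:
  GruX (CCCGATCT, off=8): starts [96, 111, 144, 176, 188, 224, 270] → cuts [104, 119, 152, 184, 196, 232, 278]
  HnxII (GCTGT, off=1): starts [12, 28, 36, 49, 55, 259] → cuts [13, 29, 37, 50, 56, 260]
  NpsVI (GCTTAAAG, off=7): starts [71, 80, 159, 232] → cuts [78, 87, 166, 239]
  UxaIX (GAACTC, off=3): starts [0, 132, 138, 201, 240, 248] → cuts [3, 135, 141, 204, 243, 251]
  LmaIX (GCGGC, off=4): starts [17, 212, 219] → cuts [21, 216, 223]

All cut coordinates (distinct, sorted): [3, 13, 21, 29, 37, 50, 56, 78, 87, 104, 119, 135, 141, 152, 166, 184, 196, 204, 216, 223, 232, 239, 243, 251, 260, 278]

Fragments:
  [0,3): 3 bp
  [3,13): 10 bp
  [13,21): 8 bp
  [21,29): 8 bp
  [29,37): 8 bp
  [37,50): 13 bp
  [50,56): 6 bp
  [56,78): 22 bp
  [78,87): 9 bp
  [87,104): 17 bp
  [104,119): 15 bp
  [119,135): 16 bp
  [135,141): 6 bp
  [141,152): 11 bp
  [152,166): 14 bp
  [166,184): 18 bp
  [184,196): 12 bp
  [196,204): 8 bp
  [204,216): 12 bp
  [216,223): 7 bp
  [223,232): 9 bp
  [232,239): 7 bp
  [239,243): 4 bp
  [243,251): 8 bp
  [251,260): 9 bp
  [260,278): 18 bp
  [278,279): 1 bp

[1,3,4,6,6,7,7,8,8,8,8,8,9,9,9,10,11,12,12,13,14,15,16,17,18,18,22]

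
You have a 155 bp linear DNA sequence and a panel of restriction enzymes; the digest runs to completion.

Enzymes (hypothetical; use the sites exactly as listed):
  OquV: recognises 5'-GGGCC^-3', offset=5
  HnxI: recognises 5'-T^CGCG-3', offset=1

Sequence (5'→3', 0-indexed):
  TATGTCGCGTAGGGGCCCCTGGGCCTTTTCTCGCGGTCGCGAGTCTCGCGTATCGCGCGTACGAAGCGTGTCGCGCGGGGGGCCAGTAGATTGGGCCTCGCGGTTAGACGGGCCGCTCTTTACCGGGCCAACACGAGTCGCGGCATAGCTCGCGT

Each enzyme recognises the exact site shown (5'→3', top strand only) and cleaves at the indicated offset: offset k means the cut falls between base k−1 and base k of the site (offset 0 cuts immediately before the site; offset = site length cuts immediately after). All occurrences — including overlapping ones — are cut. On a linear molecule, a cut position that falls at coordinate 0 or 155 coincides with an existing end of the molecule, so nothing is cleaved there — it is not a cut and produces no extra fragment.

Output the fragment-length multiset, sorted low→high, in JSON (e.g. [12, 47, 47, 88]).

Per-enzyme occurrences:
  OquV (GGGCC, off=5): starts [12, 20, 79, 92, 109, 124] → cuts [17, 25, 84, 97, 114, 129]
  HnxI (TCGCG, off=1): starts [4, 30, 36, 45, 52, 70, 97, 137, 149] → cuts [5, 31, 37, 46, 53, 71, 98, 138, 150]

All cut coordinates (distinct, sorted): [5, 17, 25, 31, 37, 46, 53, 71, 84, 97, 98, 114, 129, 138, 150]

Fragments:
  [0,5): 5 bp
  [5,17): 12 bp
  [17,25): 8 bp
  [25,31): 6 bp
  [31,37): 6 bp
  [37,46): 9 bp
  [46,53): 7 bp
  [53,71): 18 bp
  [71,84): 13 bp
  [84,97): 13 bp
  [97,98): 1 bp
  [98,114): 16 bp
  [114,129): 15 bp
  [129,138): 9 bp
  [138,150): 12 bp
  [150,155): 5 bp

[1,5,5,6,6,7,8,9,9,12,12,13,13,15,16,18]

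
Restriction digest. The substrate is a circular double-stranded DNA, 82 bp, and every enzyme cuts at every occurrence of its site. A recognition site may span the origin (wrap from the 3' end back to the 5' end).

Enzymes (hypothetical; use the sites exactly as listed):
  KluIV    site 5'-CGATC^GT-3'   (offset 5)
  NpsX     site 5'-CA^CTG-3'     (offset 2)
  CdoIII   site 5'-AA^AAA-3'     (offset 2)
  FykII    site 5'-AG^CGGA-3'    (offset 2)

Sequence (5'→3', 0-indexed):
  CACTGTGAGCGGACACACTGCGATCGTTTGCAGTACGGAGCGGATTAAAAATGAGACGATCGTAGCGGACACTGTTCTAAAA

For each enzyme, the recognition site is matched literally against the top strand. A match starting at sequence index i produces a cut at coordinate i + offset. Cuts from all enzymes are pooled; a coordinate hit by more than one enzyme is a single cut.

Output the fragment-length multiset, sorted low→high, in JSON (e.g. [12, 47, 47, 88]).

Scan for sites:
  KluIV (CGATCGT, off=5): starts [20, 56] → cuts [25, 61]
  NpsX (CACTG, off=2): starts [0, 15, 69] → cuts [2, 17, 71]
  CdoIII (AAAAA, off=2): starts [46] → cuts [48]
  FykII (AGCGGA, off=2): starts [7, 38, 63] → cuts [9, 40, 65]

All cut coordinates (distinct, sorted): [2, 9, 17, 25, 40, 48, 61, 65, 71]

Fragment lengths:
  2→9: 7 bp
  9→17: 8 bp
  17→25: 8 bp
  25→40: 15 bp
  40→48: 8 bp
  48→61: 13 bp
  61→65: 4 bp
  65→71: 6 bp
  71→2 (wrap): 82-71+2 = 13 bp

[4,6,7,8,8,8,13,13,15]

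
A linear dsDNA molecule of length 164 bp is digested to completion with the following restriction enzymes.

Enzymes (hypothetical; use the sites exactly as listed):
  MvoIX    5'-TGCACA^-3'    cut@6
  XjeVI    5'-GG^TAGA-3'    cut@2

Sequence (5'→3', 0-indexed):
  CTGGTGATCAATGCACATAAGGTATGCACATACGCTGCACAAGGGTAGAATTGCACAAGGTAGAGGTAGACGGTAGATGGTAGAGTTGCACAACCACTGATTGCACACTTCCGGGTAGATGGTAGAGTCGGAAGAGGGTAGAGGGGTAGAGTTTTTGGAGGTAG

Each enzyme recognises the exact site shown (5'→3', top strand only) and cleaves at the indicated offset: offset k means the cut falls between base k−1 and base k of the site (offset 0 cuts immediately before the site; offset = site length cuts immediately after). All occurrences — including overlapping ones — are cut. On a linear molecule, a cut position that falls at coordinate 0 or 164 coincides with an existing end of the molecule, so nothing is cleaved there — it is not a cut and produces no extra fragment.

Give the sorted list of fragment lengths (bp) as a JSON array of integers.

Scan for sites:
  MvoIX TGCACA/6: at [11, 24, 35, 51, 86, 101] ⇒ [17, 30, 41, 57, 92, 107]
  XjeVI GGTAGA/2: at [43, 58, 64, 71, 78, 113, 120, 136, 144] ⇒ [45, 60, 66, 73, 80, 115, 122, 138, 146]

Pooled cuts: [17, 30, 41, 45, 57, 60, 66, 73, 80, 92, 107, 115, 122, 138, 146]

Fragments:
  [0,17): 17 bp
  [17,30): 13 bp
  [30,41): 11 bp
  [41,45): 4 bp
  [45,57): 12 bp
  [57,60): 3 bp
  [60,66): 6 bp
  [66,73): 7 bp
  [73,80): 7 bp
  [80,92): 12 bp
  [92,107): 15 bp
  [107,115): 8 bp
  [115,122): 7 bp
  [122,138): 16 bp
  [138,146): 8 bp
  [146,164): 18 bp

[3,4,6,7,7,7,8,8,11,12,12,13,15,16,17,18]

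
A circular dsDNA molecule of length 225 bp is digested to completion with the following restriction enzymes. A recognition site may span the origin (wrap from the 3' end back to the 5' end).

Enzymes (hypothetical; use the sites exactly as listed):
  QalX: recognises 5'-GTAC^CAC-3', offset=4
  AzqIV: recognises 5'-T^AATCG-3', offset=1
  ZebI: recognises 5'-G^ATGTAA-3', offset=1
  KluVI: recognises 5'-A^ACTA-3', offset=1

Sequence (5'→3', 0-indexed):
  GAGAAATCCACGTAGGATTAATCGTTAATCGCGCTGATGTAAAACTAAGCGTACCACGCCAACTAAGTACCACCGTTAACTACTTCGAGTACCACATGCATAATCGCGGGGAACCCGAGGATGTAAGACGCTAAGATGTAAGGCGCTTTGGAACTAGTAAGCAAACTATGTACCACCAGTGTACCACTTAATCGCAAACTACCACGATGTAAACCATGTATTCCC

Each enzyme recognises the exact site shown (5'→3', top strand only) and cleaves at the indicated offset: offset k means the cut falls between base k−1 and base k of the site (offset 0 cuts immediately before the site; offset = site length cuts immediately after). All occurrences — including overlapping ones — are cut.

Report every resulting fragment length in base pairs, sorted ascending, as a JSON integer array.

[5,7,7,7,8,8,9,9,9,9,10,11,11,12,14,15,17,19,38]

Site scan:
  QalX (GTACCAC, off=4): starts [50, 66, 88, 169, 180] → cuts [54, 70, 92, 173, 184]
  AzqIV (TAATCG, off=1): starts [18, 25, 100, 188] → cuts [19, 26, 101, 189]
  ZebI (GATGTAA, off=1): starts [35, 119, 134, 205] → cuts [36, 120, 135, 206]
  KluVI (AACTA, off=1): starts [42, 60, 77, 151, 163, 196] → cuts [43, 61, 78, 152, 164, 197]

All cut coordinates (distinct, sorted): [19, 26, 36, 43, 54, 61, 70, 78, 92, 101, 120, 135, 152, 164, 173, 184, 189, 197, 206]

Fragments:
  19→26: 7 bp
  26→36: 10 bp
  36→43: 7 bp
  43→54: 11 bp
  54→61: 7 bp
  61→70: 9 bp
  70→78: 8 bp
  78→92: 14 bp
  92→101: 9 bp
  101→120: 19 bp
  120→135: 15 bp
  135→152: 17 bp
  152→164: 12 bp
  164→173: 9 bp
  173→184: 11 bp
  184→189: 5 bp
  189→197: 8 bp
  197→206: 9 bp
  206→19 (wrap): 225-206+19 = 38 bp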